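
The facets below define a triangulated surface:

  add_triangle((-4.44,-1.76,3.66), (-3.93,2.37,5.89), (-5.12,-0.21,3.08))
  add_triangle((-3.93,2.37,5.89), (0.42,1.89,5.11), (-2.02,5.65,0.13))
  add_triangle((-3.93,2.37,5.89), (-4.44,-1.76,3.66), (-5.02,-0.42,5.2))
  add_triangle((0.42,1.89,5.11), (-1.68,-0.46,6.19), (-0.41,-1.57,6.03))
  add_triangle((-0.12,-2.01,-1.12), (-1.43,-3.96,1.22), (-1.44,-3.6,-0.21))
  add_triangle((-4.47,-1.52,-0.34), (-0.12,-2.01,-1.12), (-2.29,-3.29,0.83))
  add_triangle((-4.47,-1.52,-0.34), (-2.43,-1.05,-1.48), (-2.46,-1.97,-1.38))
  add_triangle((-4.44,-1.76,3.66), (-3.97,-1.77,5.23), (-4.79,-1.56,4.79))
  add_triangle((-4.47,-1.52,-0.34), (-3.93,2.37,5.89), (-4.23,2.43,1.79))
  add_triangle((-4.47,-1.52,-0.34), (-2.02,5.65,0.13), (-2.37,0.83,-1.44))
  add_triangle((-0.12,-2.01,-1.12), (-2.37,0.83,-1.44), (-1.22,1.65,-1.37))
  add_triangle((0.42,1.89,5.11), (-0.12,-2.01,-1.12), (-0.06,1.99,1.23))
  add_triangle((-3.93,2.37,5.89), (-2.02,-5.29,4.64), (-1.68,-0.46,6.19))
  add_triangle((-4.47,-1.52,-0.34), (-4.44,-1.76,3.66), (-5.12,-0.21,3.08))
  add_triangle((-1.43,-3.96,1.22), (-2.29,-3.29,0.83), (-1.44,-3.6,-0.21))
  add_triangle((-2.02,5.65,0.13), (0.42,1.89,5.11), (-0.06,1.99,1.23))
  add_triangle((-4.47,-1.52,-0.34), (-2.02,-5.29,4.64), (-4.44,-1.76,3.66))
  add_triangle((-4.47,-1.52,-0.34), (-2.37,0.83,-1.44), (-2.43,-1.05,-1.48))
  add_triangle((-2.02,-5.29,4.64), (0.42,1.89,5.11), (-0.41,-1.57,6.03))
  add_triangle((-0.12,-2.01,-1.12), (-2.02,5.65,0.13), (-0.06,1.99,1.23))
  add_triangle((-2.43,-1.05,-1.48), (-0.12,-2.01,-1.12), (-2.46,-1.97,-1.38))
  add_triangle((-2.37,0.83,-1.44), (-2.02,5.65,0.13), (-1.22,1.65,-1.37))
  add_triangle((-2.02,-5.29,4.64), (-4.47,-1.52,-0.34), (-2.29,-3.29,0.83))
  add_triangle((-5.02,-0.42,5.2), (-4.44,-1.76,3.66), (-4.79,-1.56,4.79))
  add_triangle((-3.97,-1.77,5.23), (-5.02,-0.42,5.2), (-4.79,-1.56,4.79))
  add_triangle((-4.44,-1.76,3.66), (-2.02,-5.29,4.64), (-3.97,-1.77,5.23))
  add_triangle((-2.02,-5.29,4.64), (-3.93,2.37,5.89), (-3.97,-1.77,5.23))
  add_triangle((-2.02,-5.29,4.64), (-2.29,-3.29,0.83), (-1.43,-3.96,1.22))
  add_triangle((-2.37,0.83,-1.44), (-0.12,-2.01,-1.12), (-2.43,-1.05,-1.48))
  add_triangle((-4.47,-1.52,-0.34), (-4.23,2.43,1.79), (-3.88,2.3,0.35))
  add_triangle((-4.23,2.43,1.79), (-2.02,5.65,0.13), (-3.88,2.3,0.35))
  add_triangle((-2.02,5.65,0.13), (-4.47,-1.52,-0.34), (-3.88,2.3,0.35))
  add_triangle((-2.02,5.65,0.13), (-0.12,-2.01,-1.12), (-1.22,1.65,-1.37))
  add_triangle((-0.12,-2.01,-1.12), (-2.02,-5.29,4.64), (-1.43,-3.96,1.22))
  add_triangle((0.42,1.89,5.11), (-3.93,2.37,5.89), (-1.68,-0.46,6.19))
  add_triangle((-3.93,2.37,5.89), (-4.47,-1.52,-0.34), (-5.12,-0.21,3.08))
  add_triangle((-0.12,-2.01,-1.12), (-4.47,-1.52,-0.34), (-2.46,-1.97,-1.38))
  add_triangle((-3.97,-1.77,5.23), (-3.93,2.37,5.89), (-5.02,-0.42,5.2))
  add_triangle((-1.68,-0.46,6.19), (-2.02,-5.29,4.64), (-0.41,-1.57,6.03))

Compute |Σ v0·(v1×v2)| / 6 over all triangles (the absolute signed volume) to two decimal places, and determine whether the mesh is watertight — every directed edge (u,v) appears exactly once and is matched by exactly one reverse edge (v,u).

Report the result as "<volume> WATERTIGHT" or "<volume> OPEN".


154.54 OPEN

Per-triangle v0·(v1×v2)/6:
  t1: +6.8838
  t2: +20.7284
  t3: +0.0074
  t4: +4.9635
  t5: +0.6881
  t6: +3.5515
  t7: +0.8949
  t8: +0.6129
  t9: +12.0051
  t10: +6.2929
  t11: +1.0153
  t12: -0.2555
  t13: +14.0978
  t14: +5.2066
  t15: +0.9424
  t16: +1.8863
  t17: +12.8159
  t18: +1.7884
  t19: -2.3685
  t20: -0.2765
  t21: +0.4784
  t22: +1.8831
  t23: +5.5249
  t24: +0.7114
  t25: +1.2906
  t26: +6.0706
  t27: +7.4673
  t28: +2.2026
  t29: +0.7834
  t30: +3.8350
  t31: +4.0527
  t32: +2.2808
  t33: -0.4748
  t34: +1.0777
  t35: +10.6931
  t36: +2.5208
  t37: +0.8119
  t38: +4.7120
  t39: +7.1381
Σ = +154.5405 → |volume| = 154.54

Directed edges: 117 total; 9 unmatched, e.g. (-2.02,5.65,0.13)→(-3.93,2.37,5.89) → open.


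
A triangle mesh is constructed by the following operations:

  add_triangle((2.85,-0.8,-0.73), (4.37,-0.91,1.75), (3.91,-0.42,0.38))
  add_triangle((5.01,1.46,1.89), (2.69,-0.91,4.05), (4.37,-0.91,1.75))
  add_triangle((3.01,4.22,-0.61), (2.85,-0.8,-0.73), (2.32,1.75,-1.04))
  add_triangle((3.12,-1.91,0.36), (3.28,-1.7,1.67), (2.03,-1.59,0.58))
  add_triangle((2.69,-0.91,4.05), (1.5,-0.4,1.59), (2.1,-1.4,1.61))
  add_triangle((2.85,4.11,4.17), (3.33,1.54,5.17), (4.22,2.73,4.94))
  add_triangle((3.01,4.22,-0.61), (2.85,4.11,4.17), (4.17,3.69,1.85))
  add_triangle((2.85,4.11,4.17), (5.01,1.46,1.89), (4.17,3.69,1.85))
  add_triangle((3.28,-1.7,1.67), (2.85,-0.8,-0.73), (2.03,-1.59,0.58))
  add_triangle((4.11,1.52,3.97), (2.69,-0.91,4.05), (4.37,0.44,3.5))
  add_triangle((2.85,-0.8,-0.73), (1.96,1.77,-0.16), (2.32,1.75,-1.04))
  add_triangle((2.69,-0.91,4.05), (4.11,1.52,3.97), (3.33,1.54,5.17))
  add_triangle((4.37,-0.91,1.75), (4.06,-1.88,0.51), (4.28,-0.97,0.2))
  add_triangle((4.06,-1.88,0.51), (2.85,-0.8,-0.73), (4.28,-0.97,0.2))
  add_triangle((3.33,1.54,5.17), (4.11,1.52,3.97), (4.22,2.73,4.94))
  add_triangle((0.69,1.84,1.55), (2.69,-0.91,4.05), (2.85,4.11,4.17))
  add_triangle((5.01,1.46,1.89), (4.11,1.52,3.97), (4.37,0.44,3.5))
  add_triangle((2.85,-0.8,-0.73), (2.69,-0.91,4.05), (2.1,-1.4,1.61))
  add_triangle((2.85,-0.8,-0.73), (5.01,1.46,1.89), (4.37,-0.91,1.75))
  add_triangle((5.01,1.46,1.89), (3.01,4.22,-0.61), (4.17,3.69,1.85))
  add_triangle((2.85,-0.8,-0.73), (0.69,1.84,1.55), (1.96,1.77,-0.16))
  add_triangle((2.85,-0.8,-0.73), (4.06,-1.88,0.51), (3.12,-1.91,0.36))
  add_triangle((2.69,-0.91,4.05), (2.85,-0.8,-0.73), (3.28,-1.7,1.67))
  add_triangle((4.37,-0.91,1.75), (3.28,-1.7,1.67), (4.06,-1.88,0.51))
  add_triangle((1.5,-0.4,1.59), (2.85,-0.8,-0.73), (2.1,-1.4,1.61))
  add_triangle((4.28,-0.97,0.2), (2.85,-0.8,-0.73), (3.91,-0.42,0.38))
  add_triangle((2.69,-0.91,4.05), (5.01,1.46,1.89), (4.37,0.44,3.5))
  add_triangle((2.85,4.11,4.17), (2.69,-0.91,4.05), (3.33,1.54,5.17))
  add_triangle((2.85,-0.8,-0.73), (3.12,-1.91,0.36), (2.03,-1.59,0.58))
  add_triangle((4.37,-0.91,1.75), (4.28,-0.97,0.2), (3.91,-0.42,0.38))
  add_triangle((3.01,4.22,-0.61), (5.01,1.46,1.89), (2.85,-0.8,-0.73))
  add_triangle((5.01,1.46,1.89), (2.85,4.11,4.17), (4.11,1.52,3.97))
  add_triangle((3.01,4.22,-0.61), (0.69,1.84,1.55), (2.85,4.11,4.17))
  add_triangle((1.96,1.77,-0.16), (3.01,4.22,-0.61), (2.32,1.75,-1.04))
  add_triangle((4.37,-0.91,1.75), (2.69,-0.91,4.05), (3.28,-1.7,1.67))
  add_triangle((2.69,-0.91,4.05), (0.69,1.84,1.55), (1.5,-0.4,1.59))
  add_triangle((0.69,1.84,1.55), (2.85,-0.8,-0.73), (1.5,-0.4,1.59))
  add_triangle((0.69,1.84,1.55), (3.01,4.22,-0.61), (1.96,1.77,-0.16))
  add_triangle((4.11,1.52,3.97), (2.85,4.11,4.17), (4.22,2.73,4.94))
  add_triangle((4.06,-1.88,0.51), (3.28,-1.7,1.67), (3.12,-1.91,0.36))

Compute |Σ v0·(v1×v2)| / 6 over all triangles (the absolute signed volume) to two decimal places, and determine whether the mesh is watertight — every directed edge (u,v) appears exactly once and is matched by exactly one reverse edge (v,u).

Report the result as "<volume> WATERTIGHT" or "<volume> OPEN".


51.31 WATERTIGHT

Per-triangle v0·(v1×v2)/6:
  t1: -0.7156
  t2: +5.3904
  t3: +1.2560
  t4: +0.2886
  t5: -0.2814
  t6: +2.3875
  t7: +5.2903
  t8: +5.6371
  t9: -0.8092
  t10: +2.1105
  t11: -0.8814
  t12: +2.8556
  t13: +1.0768
  t14: +0.6262
  t15: +1.3822
  t16: +1.2752
  t17: +2.1821
  t18: +1.6665
  t19: +3.4293
  t20: +4.3799
  t21: -1.5726
  t22: +0.3538
  t23: -1.5695
  t24: +1.0951
  t25: -0.7815
  t26: +0.2653
  t27: +0.5063
  t28: -0.5004
  t29: +0.0214
  t30: +0.5027
  t31: +7.4152
  t32: +5.7927
  t33: +1.9814
  t34: -0.4584
  t35: +2.1111
  t36: -0.6459
  t37: -1.8898
  t38: -0.9328
  t39: +0.6731
  t40: +0.4000
Σ = +51.3134 → |volume| = 51.31

Directed edges: 120 total, each appears once with its reverse present → watertight.


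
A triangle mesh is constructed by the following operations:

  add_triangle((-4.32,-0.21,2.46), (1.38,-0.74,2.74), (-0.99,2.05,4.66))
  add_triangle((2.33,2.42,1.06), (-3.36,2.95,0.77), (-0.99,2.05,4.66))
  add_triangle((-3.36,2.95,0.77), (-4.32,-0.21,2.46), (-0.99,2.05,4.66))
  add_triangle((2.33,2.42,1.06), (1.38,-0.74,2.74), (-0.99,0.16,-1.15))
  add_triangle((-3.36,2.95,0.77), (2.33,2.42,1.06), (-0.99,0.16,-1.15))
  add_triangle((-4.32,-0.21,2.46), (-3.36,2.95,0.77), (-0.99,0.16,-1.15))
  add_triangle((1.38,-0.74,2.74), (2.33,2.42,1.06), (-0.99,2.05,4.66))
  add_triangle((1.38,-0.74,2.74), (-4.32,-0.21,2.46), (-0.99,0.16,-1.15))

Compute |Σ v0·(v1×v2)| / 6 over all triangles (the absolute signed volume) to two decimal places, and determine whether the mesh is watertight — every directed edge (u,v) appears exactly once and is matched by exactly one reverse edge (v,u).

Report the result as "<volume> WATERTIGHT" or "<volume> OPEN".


Per-triangle v0·(v1×v2)/6:
  t1: +7.7066
  t2: +10.0323
  t3: +10.9093
  t4: -0.3842
  t5: +2.8102
  t6: +3.6702
  t7: +6.8379
  t8: +0.4675
Σ = +42.0499 → |volume| = 42.05

Directed edges: 24 total, each appears once with its reverse present → watertight.

42.05 WATERTIGHT


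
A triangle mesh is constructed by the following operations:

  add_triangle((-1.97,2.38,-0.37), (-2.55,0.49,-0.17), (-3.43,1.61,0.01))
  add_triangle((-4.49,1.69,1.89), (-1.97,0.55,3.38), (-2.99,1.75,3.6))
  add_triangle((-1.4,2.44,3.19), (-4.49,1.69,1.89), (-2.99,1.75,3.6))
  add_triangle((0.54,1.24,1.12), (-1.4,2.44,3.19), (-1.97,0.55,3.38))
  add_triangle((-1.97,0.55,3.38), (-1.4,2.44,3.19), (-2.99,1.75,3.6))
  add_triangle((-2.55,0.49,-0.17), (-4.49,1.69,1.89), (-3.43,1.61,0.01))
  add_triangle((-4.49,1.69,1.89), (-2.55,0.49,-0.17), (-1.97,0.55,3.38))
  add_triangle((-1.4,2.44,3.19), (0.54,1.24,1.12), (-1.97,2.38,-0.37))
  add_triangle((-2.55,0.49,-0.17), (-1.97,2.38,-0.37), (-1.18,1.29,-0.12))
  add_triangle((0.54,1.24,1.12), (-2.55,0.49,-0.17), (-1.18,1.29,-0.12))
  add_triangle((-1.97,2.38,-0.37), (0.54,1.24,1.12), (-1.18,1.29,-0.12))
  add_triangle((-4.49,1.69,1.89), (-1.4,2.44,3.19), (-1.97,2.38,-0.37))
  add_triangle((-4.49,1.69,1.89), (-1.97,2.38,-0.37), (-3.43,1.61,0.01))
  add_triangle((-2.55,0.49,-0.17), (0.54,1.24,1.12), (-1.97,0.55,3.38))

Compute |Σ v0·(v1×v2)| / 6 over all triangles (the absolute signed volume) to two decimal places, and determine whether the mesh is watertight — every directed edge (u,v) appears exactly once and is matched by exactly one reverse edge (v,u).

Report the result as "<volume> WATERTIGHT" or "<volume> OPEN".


13.77 WATERTIGHT

Per-triangle v0·(v1×v2)/6:
  t1: +0.2995
  t2: +1.5277
  t3: +2.1364
  t4: +1.0171
  t5: +1.2662
  t6: +0.8009
  t7: +1.0749
  t8: +1.8951
  t9: -0.0727
  t10: -0.5134
  t11: -0.1085
  t12: +4.9057
  t13: +1.4718
  t14: -1.9263
Σ = +13.7743 → |volume| = 13.77

Directed edges: 42 total, each appears once with its reverse present → watertight.


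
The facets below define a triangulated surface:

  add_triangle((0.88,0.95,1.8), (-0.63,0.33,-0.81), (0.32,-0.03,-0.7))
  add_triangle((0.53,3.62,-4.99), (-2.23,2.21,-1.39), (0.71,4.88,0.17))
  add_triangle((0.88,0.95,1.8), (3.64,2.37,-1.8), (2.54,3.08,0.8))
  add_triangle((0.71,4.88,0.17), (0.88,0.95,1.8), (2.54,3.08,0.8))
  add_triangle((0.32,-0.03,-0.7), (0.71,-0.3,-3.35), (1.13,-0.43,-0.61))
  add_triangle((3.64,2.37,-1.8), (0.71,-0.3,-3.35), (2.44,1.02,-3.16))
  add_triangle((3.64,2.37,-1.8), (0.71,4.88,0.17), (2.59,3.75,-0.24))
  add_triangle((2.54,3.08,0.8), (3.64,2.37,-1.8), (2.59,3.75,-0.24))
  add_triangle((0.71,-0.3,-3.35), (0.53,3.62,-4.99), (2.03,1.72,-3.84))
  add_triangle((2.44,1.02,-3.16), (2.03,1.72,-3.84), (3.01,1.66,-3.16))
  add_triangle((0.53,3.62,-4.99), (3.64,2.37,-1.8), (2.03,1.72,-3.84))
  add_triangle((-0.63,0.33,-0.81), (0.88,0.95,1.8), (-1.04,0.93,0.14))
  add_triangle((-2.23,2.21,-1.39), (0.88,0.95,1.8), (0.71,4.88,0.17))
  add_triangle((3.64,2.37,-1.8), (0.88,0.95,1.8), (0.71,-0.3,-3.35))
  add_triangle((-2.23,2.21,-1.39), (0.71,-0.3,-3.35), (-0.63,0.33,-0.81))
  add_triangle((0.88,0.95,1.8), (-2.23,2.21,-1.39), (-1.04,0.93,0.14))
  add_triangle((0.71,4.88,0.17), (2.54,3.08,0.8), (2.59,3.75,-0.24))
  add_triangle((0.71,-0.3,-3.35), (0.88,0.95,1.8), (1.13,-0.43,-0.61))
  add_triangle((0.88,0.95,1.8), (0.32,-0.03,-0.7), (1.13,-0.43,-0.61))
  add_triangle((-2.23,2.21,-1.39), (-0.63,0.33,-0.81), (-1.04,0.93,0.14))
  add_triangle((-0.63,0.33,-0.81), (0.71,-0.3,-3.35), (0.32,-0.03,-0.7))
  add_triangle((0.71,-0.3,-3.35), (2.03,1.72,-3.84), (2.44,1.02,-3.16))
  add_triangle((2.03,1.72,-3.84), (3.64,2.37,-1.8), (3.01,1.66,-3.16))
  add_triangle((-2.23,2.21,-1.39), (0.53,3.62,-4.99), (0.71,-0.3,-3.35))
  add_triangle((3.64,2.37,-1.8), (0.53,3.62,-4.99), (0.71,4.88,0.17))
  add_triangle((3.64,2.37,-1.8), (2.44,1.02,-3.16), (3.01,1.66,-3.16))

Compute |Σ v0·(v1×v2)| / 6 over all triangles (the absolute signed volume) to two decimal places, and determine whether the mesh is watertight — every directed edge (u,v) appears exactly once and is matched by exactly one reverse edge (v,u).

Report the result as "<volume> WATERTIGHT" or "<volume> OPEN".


Per-triangle v0·(v1×v2)/6:
  t1: -0.1743
  t2: +10.6212
  t3: +1.4637
  t4: +2.5883
  t5: -0.0542
  t6: -0.1313
  t7: +2.1370
  t8: +1.6736
  t9: +3.3694
  t10: +0.4594
  t11: +4.4925
  t12: -0.1918
  t13: +2.7817
  t14: +0.3477
  t15: +0.4775
  t16: +0.5806
  t17: +1.7824
  t18: +0.7051
  t19: -0.1669
  t20: +0.1018
  t21: -0.0532
  t22: +1.1552
  t23: +0.9197
  t24: +5.0449
  t25: +13.7065
  t26: +0.2214
Σ = +53.8578 → |volume| = 53.86

Directed edges: 78 total, each appears once with its reverse present → watertight.

53.86 WATERTIGHT


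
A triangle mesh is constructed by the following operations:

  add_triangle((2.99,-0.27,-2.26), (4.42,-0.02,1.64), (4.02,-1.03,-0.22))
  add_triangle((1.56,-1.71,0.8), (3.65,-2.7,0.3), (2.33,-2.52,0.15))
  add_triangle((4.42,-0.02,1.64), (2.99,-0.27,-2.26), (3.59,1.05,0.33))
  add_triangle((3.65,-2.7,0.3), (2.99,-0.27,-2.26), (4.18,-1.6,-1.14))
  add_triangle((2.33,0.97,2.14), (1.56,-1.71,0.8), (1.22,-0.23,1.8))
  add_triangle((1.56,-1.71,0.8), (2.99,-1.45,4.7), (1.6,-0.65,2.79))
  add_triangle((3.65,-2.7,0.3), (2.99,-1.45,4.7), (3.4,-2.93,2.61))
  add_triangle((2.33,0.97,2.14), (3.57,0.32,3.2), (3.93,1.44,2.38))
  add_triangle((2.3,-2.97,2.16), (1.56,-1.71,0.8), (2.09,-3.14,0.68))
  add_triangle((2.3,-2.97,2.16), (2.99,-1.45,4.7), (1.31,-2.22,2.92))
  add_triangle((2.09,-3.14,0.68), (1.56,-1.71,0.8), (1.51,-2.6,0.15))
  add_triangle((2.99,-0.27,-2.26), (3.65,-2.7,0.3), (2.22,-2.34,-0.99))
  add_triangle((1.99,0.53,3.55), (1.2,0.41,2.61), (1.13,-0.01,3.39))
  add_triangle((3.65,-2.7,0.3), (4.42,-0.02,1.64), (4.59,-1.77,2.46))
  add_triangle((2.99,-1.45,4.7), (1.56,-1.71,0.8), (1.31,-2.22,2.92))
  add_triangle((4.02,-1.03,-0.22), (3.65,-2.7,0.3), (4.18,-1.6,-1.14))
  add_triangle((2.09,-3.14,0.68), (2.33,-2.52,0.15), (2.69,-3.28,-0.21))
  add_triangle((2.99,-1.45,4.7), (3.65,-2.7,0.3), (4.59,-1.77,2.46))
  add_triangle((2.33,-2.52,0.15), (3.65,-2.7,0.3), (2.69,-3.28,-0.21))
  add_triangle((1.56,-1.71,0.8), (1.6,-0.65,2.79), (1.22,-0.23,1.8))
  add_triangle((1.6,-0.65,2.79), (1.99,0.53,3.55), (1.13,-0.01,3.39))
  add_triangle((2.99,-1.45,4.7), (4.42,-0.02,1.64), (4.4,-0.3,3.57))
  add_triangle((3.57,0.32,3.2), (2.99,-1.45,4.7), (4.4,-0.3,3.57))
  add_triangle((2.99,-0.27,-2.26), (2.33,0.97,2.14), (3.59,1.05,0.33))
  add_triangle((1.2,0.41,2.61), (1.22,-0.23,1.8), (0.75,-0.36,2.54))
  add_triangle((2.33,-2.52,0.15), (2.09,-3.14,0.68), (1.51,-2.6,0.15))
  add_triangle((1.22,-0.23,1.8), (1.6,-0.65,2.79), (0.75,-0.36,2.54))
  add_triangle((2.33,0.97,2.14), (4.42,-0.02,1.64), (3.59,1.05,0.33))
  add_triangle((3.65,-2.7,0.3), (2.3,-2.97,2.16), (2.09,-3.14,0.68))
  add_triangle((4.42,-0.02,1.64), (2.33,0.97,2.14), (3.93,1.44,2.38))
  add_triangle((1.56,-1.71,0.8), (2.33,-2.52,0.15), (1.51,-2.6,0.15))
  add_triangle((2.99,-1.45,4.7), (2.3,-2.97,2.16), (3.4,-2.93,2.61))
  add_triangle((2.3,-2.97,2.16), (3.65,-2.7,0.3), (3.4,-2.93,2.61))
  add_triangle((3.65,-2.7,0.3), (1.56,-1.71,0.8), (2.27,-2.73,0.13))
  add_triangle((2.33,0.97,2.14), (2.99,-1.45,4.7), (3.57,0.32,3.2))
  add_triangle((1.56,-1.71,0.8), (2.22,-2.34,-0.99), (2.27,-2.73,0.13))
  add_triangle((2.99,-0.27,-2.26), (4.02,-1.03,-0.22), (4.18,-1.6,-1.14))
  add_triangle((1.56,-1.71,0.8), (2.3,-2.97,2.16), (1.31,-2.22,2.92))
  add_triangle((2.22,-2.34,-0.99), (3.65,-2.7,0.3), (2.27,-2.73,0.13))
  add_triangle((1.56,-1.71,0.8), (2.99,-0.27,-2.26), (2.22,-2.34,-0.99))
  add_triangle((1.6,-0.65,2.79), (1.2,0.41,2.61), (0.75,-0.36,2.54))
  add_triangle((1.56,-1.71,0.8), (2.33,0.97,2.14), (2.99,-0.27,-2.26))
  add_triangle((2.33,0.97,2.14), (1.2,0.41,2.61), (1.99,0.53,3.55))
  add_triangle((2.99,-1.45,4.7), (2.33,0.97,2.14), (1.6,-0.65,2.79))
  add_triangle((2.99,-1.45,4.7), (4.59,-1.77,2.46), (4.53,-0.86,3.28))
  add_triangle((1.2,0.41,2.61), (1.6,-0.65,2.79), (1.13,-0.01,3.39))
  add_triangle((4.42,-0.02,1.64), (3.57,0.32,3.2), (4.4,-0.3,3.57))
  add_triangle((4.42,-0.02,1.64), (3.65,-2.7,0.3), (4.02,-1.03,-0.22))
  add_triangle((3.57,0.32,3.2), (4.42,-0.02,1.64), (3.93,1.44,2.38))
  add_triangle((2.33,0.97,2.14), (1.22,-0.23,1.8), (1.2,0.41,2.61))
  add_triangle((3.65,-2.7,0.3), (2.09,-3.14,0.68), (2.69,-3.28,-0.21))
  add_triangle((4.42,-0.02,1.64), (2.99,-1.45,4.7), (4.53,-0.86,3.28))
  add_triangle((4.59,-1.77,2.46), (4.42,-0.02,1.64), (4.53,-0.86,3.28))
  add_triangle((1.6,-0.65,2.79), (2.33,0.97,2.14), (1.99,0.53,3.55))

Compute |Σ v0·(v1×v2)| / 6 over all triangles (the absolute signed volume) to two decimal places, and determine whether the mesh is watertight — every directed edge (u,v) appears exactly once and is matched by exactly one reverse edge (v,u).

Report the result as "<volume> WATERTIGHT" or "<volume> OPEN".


Per-triangle v0·(v1×v2)/6:
  t1: +2.1881
  t2: -0.3395
  t3: +2.8359
  t4: +0.5219
  t5: -0.8039
  t6: +0.0270
  t7: +2.2043
  t8: +0.5508
  t9: -0.2622
  t10: +1.9449
  t11: -0.0416
  t12: +2.4487
  t13: +0.0896
  t14: +2.8549
  t15: -1.7138
  t16: +1.2546
  t17: -0.2094
  t18: +3.4390
  t19: -0.1763
  t20: -0.2300
  t21: +0.4971
  t22: +1.3093
  t23: +1.2168
  t24: -0.8812
  t25: -0.2228
  t26: +0.1868
  t27: -0.0825
  t28: +1.7256
  t29: +1.5190
  t30: -0.7039
  t31: -0.2622
  t32: +1.5981
  t33: +1.3011
  t34: +0.4486
  t35: +0.9674
  t36: -0.1589
  t37: +1.0459
  t38: -0.0625
  t39: +0.7255
  t40: -1.5722
  t41: +0.3025
  t42: -4.2147
  t43: +0.1149
  t44: +0.3833
  t45: +2.2951
  t46: -0.2778
  t47: +0.8667
  t48: +2.5977
  t49: +1.7857
  t50: -0.4084
  t51: +0.8169
  t52: +0.5283
  t53: +1.5926
  t54: +0.7272
Σ = +32.2881 → |volume| = 32.29

Directed edges: 162 total, each appears once with its reverse present → watertight.

32.29 WATERTIGHT


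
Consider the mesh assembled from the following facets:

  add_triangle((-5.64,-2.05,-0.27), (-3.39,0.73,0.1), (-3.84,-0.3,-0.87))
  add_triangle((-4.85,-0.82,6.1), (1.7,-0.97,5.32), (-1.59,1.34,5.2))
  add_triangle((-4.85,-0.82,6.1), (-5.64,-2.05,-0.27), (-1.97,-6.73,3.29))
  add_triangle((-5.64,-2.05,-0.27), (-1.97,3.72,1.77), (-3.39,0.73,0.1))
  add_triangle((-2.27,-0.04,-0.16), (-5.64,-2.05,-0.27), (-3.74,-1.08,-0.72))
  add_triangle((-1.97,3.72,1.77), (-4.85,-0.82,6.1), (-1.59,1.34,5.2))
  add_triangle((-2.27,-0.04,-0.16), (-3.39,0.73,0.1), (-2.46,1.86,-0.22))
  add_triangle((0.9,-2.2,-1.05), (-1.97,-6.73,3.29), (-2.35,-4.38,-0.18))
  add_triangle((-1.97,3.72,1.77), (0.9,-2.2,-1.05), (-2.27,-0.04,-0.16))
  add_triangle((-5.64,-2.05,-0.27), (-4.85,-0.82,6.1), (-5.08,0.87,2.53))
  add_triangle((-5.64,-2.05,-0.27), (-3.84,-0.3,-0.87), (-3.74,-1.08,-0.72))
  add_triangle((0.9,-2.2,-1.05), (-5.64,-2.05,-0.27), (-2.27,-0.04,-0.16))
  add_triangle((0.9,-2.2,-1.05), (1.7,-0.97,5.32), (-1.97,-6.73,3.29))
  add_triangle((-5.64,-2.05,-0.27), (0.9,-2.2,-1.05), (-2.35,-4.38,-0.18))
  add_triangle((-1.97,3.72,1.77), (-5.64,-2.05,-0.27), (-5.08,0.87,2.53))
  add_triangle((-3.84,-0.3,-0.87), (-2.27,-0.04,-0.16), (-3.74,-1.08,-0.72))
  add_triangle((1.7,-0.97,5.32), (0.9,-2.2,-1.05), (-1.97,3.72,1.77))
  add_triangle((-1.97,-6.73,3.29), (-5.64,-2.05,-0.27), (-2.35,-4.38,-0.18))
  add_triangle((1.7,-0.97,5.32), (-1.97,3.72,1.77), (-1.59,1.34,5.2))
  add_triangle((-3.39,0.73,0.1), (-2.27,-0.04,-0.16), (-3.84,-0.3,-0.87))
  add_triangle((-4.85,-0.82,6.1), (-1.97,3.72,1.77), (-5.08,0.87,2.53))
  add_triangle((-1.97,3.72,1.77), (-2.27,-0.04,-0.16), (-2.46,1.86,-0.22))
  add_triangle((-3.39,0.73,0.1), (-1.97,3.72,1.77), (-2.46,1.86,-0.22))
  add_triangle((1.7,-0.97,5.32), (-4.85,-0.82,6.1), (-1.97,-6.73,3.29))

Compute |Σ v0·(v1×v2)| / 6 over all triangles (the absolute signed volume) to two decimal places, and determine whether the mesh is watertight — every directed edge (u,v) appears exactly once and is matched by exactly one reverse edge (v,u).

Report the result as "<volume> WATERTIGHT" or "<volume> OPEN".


178.47 WATERTIGHT

Per-triangle v0·(v1×v2)/6:
  t1: +1.5358
  t2: +12.9518
  t3: +38.7960
  t4: +2.3449
  t5: -0.3857
  t6: +11.4050
  t7: +0.2580
  t8: +6.5659
  t9: -0.0186
  t10: +13.7112
  t11: +0.3770
  t12: +0.9286
  t13: +13.1220
  t14: +3.4624
  t15: +6.8034
  t16: -0.1898
  t17: -0.9477
  t18: +11.5981
  t19: +6.5115
  t20: -0.1493
  t21: +11.6548
  t22: -1.4408
  t23: +1.8314
  t24: +37.7393
Σ = +178.4653 → |volume| = 178.47

Directed edges: 72 total, each appears once with its reverse present → watertight.


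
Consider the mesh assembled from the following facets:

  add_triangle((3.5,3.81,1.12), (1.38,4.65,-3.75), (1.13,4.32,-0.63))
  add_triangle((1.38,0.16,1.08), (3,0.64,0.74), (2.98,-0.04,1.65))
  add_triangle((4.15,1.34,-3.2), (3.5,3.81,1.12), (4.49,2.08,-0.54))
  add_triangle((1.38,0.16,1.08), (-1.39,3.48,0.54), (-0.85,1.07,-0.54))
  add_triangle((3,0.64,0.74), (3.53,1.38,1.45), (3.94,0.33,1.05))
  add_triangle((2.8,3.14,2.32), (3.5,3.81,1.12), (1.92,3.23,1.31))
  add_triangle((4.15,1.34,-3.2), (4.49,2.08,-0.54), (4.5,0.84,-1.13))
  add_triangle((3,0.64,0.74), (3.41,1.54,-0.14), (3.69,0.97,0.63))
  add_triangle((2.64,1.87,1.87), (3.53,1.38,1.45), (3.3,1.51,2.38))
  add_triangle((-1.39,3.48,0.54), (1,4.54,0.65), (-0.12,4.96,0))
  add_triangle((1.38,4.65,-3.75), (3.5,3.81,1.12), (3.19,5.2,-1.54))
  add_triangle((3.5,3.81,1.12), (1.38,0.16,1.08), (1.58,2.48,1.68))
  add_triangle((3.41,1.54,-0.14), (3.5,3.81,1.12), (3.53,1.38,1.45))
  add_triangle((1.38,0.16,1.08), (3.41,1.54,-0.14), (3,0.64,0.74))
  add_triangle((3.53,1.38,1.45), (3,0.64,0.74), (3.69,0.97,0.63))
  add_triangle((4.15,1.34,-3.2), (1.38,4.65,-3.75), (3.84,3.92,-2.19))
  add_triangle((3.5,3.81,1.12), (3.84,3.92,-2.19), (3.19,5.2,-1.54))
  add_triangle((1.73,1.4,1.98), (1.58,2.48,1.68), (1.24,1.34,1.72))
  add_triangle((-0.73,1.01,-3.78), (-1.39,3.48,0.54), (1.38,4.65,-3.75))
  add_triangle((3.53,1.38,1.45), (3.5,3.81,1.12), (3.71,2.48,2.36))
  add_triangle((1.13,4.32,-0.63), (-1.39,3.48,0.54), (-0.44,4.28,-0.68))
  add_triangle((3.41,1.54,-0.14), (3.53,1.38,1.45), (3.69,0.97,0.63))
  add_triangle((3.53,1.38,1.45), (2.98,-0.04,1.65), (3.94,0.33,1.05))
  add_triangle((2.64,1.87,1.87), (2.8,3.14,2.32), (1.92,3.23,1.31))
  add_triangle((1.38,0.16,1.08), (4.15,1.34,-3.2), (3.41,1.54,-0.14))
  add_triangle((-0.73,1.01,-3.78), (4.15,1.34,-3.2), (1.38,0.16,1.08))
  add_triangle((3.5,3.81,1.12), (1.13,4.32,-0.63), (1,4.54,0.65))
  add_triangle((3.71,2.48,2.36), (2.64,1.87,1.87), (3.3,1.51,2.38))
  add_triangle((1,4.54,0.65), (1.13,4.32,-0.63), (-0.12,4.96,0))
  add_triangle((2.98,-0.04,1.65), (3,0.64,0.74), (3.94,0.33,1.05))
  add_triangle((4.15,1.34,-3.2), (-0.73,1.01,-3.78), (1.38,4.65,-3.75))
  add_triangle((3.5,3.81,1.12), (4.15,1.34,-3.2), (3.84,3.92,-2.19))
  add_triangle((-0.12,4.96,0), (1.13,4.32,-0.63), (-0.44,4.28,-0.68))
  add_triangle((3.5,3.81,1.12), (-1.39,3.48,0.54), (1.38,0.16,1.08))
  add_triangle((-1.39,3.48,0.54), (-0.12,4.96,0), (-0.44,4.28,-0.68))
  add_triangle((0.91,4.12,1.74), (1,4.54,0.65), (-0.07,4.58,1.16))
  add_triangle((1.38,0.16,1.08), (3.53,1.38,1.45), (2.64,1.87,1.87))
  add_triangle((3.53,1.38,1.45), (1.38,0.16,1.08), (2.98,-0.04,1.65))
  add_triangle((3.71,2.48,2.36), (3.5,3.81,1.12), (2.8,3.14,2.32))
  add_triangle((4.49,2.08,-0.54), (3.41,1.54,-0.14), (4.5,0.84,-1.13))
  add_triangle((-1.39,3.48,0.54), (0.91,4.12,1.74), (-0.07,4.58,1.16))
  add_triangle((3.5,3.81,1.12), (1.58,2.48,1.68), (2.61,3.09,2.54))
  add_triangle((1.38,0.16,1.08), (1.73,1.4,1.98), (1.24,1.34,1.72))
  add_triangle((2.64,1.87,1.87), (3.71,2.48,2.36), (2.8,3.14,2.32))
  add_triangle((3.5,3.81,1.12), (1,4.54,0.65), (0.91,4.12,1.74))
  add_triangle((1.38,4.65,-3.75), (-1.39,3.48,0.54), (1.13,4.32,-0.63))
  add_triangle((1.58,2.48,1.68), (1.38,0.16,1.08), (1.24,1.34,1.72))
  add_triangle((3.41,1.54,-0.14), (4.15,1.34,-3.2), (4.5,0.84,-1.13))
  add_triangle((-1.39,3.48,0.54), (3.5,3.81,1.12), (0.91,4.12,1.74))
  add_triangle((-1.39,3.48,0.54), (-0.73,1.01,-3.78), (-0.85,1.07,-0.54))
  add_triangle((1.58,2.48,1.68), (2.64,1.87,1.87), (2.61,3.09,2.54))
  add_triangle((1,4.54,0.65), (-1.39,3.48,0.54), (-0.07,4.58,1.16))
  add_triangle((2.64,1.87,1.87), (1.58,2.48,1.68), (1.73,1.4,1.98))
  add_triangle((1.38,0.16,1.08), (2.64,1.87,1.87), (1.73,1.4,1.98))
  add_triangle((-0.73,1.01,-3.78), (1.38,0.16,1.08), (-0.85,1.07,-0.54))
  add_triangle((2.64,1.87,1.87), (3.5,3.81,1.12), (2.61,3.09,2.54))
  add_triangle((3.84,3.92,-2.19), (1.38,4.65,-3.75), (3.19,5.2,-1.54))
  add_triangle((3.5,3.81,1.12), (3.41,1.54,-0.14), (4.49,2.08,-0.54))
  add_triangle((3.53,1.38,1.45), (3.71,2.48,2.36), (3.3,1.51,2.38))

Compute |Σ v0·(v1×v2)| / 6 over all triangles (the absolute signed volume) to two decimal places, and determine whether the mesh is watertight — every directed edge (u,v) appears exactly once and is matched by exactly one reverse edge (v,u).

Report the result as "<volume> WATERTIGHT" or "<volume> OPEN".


Per-triangle v0·(v1×v2)/6:
  t1: +5.7344
  t2: -0.1884
  t3: +3.7519
  t4: -0.3326
  t5: +0.1724
  t6: +0.9096
  t7: +2.2590
  t8: -0.0242
  t9: -0.4034
  t10: +1.1971
  t11: +0.4783
  t12: -1.2026
  t13: +2.1746
  t14: -0.2345
  t15: +0.1408
  t16: +7.2210
  t17: +3.8336
  t18: +0.1167
  t19: +8.2388
  t20: +1.3935
  t21: -1.2687
  t22: +0.5362
  t23: +0.7062
  t24: -0.3025
  t25: +1.1427
  t26: -0.9895
  t27: +2.5912
  t28: +0.1003
  t29: +1.2414
  t30: -0.2072
  t31: +10.3151
  t32: +5.6500
  t33: +0.8692
  t34: +2.6305
  t35: +0.8842
  t36: +0.9398
  t37: +0.4284
  t38: +0.2687
  t39: +1.3576
  t40: +0.2691
  t41: +0.4572
  t42: +0.5854
  t43: +0.0345
  t44: +0.1144
  t45: +2.3145
  t46: +4.9642
  t47: -0.2740
  t48: -1.7659
  t49: -2.4221
  t50: +0.8312
  t51: -0.1076
  t52: +0.7888
  t53: +0.4087
  t54: +0.2793
  t55: -0.8939
  t56: +1.1471
  t57: +4.2649
  t58: +0.4882
  t59: +0.5124
Σ = +74.1259 → |volume| = 74.13

Directed edges: 177 total; 3 unmatched, e.g. (3.5,3.81,1.12)→(1.92,3.23,1.31) → open.

74.13 OPEN


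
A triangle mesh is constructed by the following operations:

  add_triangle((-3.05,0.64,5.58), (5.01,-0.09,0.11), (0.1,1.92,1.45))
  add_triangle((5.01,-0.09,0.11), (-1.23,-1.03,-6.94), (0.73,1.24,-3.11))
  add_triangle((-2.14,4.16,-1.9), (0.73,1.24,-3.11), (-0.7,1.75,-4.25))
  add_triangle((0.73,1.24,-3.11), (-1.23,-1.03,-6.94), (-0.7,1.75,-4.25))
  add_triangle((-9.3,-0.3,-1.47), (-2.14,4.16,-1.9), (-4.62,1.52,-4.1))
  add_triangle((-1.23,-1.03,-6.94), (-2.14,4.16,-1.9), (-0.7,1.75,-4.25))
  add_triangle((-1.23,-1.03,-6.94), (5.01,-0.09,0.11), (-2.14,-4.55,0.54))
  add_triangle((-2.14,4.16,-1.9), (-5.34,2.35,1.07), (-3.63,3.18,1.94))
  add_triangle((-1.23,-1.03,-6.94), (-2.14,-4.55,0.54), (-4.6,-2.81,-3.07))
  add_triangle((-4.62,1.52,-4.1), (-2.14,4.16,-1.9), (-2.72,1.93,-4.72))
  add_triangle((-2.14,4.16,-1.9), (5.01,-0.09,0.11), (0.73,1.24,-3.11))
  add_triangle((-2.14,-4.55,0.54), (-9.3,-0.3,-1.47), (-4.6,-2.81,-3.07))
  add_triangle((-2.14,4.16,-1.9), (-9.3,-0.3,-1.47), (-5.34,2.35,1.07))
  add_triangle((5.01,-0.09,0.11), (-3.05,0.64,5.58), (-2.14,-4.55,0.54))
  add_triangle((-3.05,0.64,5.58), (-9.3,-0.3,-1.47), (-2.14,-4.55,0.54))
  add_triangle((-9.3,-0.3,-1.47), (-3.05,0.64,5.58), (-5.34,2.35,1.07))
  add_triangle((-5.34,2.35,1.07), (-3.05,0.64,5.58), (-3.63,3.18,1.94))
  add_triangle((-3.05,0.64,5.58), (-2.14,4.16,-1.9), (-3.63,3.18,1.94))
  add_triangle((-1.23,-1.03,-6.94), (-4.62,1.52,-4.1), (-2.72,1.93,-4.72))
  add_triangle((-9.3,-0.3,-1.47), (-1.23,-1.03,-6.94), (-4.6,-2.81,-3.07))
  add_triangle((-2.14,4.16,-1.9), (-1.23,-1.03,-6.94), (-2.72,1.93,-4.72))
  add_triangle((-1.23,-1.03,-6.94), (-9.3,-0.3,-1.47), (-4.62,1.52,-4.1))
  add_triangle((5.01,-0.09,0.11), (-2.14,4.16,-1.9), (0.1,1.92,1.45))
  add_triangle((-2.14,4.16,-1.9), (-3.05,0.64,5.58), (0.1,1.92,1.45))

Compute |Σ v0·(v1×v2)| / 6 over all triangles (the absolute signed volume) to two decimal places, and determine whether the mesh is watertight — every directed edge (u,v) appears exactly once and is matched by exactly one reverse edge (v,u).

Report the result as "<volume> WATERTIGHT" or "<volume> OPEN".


Per-triangle v0·(v1×v2)/6:
  t1: +8.3542
  t2: +9.9796
  t3: +2.9195
  t4: +3.4233
  t5: +18.0484
  t6: +5.2393
  t7: +27.0018
  t8: +6.7533
  t9: +15.6332
  t10: +6.1361
  t11: +8.8193
  t12: +19.8959
  t13: +18.6523
  t14: +21.9223
  t15: +43.1095
  t16: +21.5091
  t17: +7.7563
  t18: +1.7196
  t19: +7.2090
  t20: +24.2325
  t21: +4.1904
  t22: +22.6234
  t23: +7.9562
  t24: +8.8180
Σ = +321.9025 → |volume| = 321.90

Directed edges: 72 total, each appears once with its reverse present → watertight.

321.90 WATERTIGHT


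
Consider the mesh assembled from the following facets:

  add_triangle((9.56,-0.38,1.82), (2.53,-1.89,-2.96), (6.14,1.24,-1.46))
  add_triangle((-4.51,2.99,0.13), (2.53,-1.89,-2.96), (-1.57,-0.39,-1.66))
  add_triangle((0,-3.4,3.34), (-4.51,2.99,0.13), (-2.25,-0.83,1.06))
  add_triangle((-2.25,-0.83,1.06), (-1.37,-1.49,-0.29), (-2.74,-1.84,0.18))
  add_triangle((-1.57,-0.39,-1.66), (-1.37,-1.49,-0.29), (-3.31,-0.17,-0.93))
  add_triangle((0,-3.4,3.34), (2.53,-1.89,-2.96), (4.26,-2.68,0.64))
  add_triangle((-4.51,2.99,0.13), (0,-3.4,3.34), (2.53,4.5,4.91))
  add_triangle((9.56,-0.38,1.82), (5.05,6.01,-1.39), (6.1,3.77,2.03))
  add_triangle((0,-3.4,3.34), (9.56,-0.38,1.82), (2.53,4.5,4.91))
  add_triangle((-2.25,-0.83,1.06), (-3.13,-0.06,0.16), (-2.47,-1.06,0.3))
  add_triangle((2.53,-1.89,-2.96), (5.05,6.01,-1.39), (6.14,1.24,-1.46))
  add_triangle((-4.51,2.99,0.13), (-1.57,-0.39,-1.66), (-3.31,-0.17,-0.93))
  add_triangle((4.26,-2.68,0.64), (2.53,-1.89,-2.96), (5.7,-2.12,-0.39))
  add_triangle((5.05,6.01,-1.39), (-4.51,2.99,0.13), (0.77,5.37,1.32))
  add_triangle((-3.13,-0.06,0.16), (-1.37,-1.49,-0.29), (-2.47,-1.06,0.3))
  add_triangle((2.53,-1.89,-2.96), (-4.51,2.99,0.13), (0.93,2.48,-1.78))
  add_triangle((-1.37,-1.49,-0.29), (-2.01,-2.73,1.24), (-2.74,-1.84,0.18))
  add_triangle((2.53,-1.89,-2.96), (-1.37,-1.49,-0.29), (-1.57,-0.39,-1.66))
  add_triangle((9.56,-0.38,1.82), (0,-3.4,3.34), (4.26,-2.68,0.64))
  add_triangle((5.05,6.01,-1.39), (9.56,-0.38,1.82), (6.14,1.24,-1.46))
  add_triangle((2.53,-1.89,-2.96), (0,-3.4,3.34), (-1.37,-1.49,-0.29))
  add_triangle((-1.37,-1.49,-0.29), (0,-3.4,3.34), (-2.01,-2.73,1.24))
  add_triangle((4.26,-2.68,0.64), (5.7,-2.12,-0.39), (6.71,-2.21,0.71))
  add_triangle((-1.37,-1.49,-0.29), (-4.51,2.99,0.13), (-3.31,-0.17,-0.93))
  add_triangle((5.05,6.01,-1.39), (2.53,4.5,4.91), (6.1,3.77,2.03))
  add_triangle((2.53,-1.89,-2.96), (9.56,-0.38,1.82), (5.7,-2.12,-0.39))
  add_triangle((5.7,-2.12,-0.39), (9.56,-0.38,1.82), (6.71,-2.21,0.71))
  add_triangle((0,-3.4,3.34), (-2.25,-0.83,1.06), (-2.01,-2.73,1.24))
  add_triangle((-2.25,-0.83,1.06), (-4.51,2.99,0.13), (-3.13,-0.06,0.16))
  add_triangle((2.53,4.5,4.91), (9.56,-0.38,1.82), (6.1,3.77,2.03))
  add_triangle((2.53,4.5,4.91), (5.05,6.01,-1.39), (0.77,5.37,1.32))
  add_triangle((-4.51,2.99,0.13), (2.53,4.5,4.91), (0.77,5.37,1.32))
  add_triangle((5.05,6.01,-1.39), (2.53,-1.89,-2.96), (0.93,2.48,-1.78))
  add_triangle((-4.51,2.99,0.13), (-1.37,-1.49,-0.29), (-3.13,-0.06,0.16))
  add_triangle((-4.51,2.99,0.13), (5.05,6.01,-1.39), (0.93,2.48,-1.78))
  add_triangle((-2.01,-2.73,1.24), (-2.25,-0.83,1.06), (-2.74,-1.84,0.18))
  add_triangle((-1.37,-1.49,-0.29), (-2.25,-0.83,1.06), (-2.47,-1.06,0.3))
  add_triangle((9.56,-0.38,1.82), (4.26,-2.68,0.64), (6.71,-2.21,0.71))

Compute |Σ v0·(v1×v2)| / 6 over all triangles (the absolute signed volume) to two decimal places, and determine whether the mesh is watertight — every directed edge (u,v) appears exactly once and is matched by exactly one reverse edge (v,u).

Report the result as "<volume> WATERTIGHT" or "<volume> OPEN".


Per-triangle v0·(v1×v2)/6:
  t1: +15.6336
  t2: +2.8325
  t3: +3.2855
  t4: -0.1193
  t5: +0.9708
  t6: +8.7705
  t7: +28.2433
  t8: +23.6295
  t9: +48.4728
  t10: +0.4279
  t11: +12.5082
  t12: +1.9278
  t13: +3.7404
  t14: +14.9417
  t15: +0.3229
  t16: +7.0002
  t17: +0.5279
  t18: +2.4587
  t19: +14.2875
  t20: +20.4550
  t21: +6.2536
  t22: +0.8781
  t23: +1.4696
  t24: +1.2629
  t25: +21.1148
  t26: +6.1771
  t27: +2.8556
  t28: +2.1170
  t29: +1.4753
  t30: +21.9435
  t31: +19.0954
  t32: +15.7932
  t33: +8.9028
  t34: +0.6546
  t35: +9.4356
  t36: +0.9195
  t37: +0.2667
  t38: +1.7404
Σ = +332.6730 → |volume| = 332.67

Directed edges: 114 total, each appears once with its reverse present → watertight.

332.67 WATERTIGHT


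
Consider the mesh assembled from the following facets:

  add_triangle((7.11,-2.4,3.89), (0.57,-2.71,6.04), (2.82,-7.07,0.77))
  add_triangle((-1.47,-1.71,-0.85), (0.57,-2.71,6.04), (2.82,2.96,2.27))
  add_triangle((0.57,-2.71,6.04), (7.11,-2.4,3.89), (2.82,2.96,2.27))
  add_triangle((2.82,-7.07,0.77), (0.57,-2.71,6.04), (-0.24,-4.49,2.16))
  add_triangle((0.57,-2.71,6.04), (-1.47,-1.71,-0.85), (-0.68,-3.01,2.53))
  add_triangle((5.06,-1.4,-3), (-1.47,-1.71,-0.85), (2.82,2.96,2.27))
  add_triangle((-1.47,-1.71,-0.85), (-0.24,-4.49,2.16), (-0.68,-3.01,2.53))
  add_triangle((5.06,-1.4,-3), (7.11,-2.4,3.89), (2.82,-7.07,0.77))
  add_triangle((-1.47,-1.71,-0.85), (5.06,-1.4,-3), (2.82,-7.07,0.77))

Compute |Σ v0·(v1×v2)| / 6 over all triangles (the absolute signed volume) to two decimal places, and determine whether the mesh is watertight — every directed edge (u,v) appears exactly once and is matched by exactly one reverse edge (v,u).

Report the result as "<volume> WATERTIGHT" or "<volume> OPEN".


Per-triangle v0·(v1×v2)/6:
  t1: +43.8345
  t2: +0.0801
  t3: +28.7227
  t4: +12.7420
  t5: +0.6887
  t6: -1.6066
  t7: +1.7660
  t8: +42.1028
  t9: +13.4908
Σ = +141.8210 → |volume| = 141.82

Directed edges: 27 total; 9 unmatched, e.g. (7.11,-2.4,3.89)→(2.82,2.96,2.27) → open.

141.82 OPEN


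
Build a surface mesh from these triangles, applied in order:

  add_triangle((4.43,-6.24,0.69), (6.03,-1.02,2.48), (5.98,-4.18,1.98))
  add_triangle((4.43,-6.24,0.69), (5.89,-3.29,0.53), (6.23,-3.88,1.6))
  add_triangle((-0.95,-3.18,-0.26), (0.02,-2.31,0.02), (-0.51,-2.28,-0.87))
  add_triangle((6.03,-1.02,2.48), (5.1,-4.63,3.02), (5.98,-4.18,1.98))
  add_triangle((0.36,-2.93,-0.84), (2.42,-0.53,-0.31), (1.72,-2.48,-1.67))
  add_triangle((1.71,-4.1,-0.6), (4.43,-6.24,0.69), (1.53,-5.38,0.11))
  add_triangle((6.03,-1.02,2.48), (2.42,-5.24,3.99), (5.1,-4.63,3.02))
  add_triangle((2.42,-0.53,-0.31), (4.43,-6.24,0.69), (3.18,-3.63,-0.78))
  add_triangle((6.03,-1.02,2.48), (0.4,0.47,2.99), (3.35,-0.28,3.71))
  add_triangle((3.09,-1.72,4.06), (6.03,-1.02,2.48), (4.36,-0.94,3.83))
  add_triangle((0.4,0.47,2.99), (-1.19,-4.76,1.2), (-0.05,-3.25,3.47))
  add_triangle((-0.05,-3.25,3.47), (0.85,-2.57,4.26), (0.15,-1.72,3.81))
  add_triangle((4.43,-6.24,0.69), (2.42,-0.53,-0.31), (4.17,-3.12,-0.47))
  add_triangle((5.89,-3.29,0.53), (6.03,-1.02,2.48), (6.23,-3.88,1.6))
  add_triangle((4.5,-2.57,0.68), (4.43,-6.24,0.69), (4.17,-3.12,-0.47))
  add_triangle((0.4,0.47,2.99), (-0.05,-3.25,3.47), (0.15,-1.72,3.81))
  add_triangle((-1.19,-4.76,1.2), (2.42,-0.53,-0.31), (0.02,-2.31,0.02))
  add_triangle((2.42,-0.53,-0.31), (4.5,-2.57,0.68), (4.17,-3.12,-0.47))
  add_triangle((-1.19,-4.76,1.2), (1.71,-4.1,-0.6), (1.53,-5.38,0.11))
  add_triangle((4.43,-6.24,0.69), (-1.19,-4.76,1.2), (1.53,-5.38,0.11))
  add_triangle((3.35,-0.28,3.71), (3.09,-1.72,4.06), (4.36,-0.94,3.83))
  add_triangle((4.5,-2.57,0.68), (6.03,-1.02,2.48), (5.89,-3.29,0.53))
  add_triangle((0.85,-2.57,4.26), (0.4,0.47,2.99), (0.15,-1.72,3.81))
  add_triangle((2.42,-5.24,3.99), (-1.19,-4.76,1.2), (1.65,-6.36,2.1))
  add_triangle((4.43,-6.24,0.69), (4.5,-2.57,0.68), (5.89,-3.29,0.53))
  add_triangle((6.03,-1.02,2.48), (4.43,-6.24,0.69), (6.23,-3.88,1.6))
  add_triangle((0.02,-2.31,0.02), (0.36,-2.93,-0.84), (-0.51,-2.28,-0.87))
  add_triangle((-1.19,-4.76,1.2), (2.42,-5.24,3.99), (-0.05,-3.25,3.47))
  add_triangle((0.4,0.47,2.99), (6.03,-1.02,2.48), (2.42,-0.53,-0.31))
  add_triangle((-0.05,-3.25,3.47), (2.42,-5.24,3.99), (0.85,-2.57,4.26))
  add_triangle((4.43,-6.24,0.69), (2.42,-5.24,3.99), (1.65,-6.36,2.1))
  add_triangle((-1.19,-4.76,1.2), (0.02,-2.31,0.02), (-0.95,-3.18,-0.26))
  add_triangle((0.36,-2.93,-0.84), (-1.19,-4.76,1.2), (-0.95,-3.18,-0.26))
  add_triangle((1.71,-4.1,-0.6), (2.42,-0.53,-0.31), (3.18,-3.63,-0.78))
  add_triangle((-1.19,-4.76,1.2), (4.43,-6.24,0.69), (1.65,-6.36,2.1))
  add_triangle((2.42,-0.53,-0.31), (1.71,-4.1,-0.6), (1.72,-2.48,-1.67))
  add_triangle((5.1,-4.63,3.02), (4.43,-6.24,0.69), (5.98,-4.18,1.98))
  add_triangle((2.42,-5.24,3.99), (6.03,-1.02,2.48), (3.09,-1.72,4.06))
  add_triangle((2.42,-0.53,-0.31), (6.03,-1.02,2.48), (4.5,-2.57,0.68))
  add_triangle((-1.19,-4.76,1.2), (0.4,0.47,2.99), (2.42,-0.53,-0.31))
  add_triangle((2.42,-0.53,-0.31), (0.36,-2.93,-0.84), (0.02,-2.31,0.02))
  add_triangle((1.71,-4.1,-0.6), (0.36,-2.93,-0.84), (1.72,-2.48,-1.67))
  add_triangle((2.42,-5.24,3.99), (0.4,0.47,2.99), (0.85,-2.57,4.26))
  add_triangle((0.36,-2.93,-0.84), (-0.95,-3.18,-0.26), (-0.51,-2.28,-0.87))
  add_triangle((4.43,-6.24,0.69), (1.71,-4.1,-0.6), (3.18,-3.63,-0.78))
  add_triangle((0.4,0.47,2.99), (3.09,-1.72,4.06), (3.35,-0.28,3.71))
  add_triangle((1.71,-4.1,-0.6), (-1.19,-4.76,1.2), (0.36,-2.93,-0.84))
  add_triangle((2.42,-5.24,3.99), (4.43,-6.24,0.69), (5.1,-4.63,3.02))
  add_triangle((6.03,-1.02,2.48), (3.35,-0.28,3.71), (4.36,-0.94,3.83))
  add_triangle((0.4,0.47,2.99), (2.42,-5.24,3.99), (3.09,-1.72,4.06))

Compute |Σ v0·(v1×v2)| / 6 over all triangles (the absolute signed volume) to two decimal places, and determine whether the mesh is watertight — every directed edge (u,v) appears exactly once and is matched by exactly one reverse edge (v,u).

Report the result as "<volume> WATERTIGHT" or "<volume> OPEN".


Per-triangle v0·(v1×v2)/6:
  t1: +0.9589
  t2: +3.7277
  t3: -0.2762
  t4: +4.7527
  t5: -0.9936
  t6: +1.9026
  t7: +6.8599
  t8: +2.2799
  t9: +0.4462
  t10: +1.8833
  t11: +1.2863
  t12: +0.8060
  t13: -0.9828
  t14: +3.1569
  t15: +3.0725
  t16: -0.0861
  t17: -0.9285
  t18: +1.0773
  t19: +1.0218
  t20: +3.9083
  t21: +1.0200
  t22: -0.7414
  t23: +0.9044
  t24: +5.3908
  t25: -1.0007
  t26: +2.0947
  t27: -0.2911
  t28: +6.2292
  t29: +0.3627
  t30: +2.8267
  t31: +8.2744
  t32: -0.5724
  t33: +1.1143
  t34: -0.1092
  t35: +4.6300
  t36: +1.8551
  t37: +4.9958
  t38: +9.9373
  t39: +2.2309
  t40: -6.3941
  t41: -0.7642
  t42: +0.9626
  t43: +2.2262
  t44: +0.3931
  t45: +2.1358
  t46: +2.2580
  t47: +2.0094
  t48: +9.8217
  t49: +1.0614
  t50: +5.2299
Σ = +101.9643 → |volume| = 101.96

Directed edges: 150 total, each appears once with its reverse present → watertight.

101.96 WATERTIGHT


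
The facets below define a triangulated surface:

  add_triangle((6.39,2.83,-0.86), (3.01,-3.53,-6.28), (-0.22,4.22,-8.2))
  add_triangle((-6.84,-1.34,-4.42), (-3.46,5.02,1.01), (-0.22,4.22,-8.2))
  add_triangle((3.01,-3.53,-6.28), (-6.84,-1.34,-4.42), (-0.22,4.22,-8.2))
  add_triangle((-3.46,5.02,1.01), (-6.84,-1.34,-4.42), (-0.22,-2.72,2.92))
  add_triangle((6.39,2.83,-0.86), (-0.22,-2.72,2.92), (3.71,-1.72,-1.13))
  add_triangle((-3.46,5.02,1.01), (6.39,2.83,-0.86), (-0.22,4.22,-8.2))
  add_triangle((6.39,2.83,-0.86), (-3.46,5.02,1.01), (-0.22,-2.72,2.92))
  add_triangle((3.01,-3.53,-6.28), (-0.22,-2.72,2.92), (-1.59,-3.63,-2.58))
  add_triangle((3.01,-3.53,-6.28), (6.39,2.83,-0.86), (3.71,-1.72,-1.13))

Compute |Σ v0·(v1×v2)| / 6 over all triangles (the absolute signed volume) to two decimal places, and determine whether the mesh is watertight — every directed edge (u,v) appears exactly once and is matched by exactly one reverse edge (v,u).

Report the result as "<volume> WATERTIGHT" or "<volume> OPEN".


372.47 OPEN

Per-triangle v0·(v1×v2)/6:
  t1: +69.6357
  t2: +68.1145
  t3: +77.8163
  t4: +29.7956
  t5: +12.1140
  t6: +59.9313
  t7: +21.6903
  t8: +15.5942
  t9: +17.7756
Σ = +372.4675 → |volume| = 372.47

Directed edges: 27 total; 7 unmatched, e.g. (3.01,-3.53,-6.28)→(-6.84,-1.34,-4.42) → open.
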